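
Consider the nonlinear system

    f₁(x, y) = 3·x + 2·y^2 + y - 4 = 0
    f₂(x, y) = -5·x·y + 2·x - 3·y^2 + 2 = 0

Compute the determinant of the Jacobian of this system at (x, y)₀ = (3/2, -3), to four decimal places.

218.5000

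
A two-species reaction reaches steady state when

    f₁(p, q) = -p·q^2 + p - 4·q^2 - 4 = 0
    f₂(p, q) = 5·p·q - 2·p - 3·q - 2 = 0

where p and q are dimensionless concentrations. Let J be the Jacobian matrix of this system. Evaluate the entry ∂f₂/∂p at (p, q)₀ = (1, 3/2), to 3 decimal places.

∂f₂/∂p = 5·q - 2.
At (1, 3/2) this is 5.500.

5.500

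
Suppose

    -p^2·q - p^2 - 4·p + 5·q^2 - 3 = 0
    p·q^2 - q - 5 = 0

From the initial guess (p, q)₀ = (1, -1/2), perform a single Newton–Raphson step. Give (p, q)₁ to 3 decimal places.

(2.130, -2.484)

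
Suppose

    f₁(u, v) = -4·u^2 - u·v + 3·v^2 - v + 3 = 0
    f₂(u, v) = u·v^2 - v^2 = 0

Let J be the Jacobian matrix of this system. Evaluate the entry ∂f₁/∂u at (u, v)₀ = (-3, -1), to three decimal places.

25.000

∂f₁/∂u = -8·u - v.
At (-3, -1) this is 25.000.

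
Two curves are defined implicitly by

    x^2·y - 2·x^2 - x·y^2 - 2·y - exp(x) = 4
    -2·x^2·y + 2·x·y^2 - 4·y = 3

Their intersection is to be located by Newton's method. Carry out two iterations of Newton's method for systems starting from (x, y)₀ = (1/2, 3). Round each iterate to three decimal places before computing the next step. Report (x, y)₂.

(1.137, -2.131)

At (1/2, 3): F = (-15.89872, -7.500).
Jacobian J = [[2·x·y - 4·x - y^2 - exp(x), x^2 - 2·x·y - 2], [-4·x·y + 2·y^2, -2·x^2 + 4·x·y - 4]].
At the point, J = [[-9.64872, -4.750], [12.000, 1.500]] (det J = 42.52692).
Solving J·Δ = −F gives Δ = (1.398, -6.188).
Then the next iterate is (x, y)₁ = (1.898, -3.188).
Round to (1.898, -3.188) and repeat: F = (-42.27583, 71.30098), J = [[-36.52953, 13.70405], [44.52998, -35.40810]].
Δ = (-0.761, 1.057), so (x, y)₂ = (1.137, -2.131).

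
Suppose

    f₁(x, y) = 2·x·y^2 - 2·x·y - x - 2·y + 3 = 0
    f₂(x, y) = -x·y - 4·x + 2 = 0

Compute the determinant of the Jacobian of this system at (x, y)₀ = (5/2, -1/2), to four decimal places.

-43.2500

J = [[2·y^2 - 2·y - 1, 4·x·y - 2·x - 2], [-y - 4, -x]].
At the point, J = [[0.5000, -12.0000], [-3.5000, -2.5000]].
det J = -43.2500.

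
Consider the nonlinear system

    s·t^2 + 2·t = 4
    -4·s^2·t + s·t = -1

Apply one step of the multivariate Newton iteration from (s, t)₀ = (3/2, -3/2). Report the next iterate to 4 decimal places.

(-0.8718, -5.0846)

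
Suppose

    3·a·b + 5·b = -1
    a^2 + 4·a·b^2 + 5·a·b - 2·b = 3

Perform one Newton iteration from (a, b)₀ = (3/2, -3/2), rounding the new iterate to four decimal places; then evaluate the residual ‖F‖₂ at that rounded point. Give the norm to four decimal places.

370.3346

At (3/2, -3/2): F = (-13.2500, 4.5000).
Jacobian J = [[3·b, 3·a + 5], [2·a + 4·b^2 + 5·b, 8·a·b + 5·a - 2]].
At the point, J = [[-4.5000, 9.5000], [4.5000, -12.5000]] (det J = 13.5000).
Solving J·Δ = −F gives Δ = (-9.1019, -2.9167).
Then the next iterate is (a, b)₁ = (-7.6019, -4.4167).
Re-evaluating at (-7.6019, -4.4167): F = (79.642435, -361.669475), so ‖F‖₂ = 370.3346.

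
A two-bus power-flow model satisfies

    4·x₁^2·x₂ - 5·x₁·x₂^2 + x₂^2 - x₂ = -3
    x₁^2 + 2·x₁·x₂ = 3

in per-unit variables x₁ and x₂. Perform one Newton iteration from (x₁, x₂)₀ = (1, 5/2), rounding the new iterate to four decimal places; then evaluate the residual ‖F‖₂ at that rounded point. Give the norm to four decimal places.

At (1, 5/2): F = (-14.5000, 3.0000).
Jacobian J = [[8·x₁·x₂ - 5·x₂^2, 4·x₁^2 - 10·x₁·x₂ + 2·x₂ - 1], [2·x₁ + 2·x₂, 2·x₁]].
At the point, J = [[-11.2500, -17.0000], [7.0000, 2.0000]] (det J = 96.5000).
Solving J·Δ = −F gives Δ = (-0.2280, -0.7021).
Then the next iterate is (x₁, x₂)₁ = (0.7720, 1.7979).
Re-evaluating at (0.7720, 1.7979): F = (-3.756612, 0.371942), so ‖F‖₂ = 3.7750.

3.7750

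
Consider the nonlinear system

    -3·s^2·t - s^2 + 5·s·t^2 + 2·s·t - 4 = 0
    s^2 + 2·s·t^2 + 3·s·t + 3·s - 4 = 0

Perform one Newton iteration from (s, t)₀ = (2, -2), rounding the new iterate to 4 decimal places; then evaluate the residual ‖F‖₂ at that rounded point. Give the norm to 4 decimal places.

At (2, -2): F = (48.0000, 10.0000).
Jacobian J = [[-6·s·t - 2·s + 5·t^2 + 2·t, -3·s^2 + 10·s·t + 2·s], [2·s + 2·t^2 + 3·t + 3, 4·s·t + 3·s]].
At the point, J = [[36.0000, -48.0000], [9.0000, -10.0000]] (det J = 72.0000).
Solving J·Δ = −F gives Δ = (0.0000, 1.0000).
Then the next iterate is (s, t)₁ = (2.0000, -1.0000).
Re-evaluating at (2.0000, -1.0000): F = (10.0000, 4.0000), so ‖F‖₂ = 10.7703.

10.7703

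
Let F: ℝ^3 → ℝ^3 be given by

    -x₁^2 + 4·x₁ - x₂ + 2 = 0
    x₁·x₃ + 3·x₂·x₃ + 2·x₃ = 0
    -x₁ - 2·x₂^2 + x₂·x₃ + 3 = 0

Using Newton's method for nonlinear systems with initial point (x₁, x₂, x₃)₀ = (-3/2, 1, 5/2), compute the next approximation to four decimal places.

(-0.4377, 1.1864, -1.1581)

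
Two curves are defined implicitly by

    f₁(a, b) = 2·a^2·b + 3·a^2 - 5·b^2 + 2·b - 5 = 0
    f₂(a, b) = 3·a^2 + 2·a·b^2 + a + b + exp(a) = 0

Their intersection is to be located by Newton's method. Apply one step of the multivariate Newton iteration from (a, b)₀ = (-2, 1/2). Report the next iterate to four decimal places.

(-1.1943, 0.9282)

At (-2, 1/2): F = (10.7500, 9.635335).
Jacobian J = [[4·a·b + 6·a, 2·a^2 - 10·b + 2], [6·a + 2·b^2 + exp(a) + 1, 4·a·b + 1]].
At the point, J = [[-16.0000, 5.0000], [-10.364665, -3.0000]] (det J = 99.823324).
Solving J·Δ = −F gives Δ = (0.8057, 0.4282).
Then the next iterate is (a, b)₁ = (-1.1943, 0.9282).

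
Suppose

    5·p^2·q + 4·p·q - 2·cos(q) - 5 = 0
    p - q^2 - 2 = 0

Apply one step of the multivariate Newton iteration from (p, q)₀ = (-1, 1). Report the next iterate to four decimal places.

At (-1, 1): F = (-5.080605, -4.0000).
Jacobian J = [[10·p·q + 4·q, 5·p^2 + 4·p + 2·sin(q)], [1, -2·q]].
At the point, J = [[-6.0000, 2.682942], [1.0000, -2.0000]] (det J = 9.317058).
Solving J·Δ = −F gives Δ = (-2.2424, -3.1212).
Then the next iterate is (p, q)₁ = (-3.2424, -2.1212).

(-3.2424, -2.1212)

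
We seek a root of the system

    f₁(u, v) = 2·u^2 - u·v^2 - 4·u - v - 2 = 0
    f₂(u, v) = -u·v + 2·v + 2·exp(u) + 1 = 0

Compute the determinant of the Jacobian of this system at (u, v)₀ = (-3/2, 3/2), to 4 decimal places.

-39.1869

J = [[4·u - v^2 - 4, -2·u·v - 1], [-v + 2·exp(u), -u + 2]].
At the point, J = [[-12.2500, 3.5000], [-1.053740, 3.5000]].
det J = -39.1869.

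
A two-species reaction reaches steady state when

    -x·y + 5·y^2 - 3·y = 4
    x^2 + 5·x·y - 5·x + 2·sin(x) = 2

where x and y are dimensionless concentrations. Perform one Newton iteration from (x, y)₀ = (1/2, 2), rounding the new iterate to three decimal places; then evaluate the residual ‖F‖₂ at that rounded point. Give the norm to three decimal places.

At (1/2, 2): F = (9.000, 1.70885).
Jacobian J = [[-y, -x + 10·y - 3], [2·x + 5·y + 2·cos(x) - 5, 5·x]].
At the point, J = [[-2.000, 16.500], [7.75517, 2.500]] (det J = -132.96022).
Solving J·Δ = −F gives Δ = (-0.043, -0.551).
Then the next iterate is (x, y)₁ = (0.457, 1.449).
Re-evaluating at (0.457, 1.449): F = (1.48881, 0.11733), so ‖F‖₂ = 1.493.

1.493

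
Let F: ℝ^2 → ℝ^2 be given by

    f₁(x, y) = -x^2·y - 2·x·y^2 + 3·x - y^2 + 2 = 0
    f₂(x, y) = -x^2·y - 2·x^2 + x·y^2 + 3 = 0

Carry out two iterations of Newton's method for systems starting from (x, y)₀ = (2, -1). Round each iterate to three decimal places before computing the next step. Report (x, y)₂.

(-0.044, 4.632)

At (2, -1): F = (7.000, 1.000).
Jacobian J = [[-2·x·y - 2·y^2 + 3, -x^2 - 4·x·y - 2·y], [-2·x·y - 4·x + y^2, -x^2 + 2·x·y]].
At the point, J = [[5.000, 6.000], [-3.000, -8.000]] (det J = -22.000).
Solving J·Δ = −F gives Δ = (-2.818, 1.182).
Then the next iterate is (x, y)₁ = (-0.818, 0.182).
Round to (-0.818, 0.182) and repeat: F = (-0.55471, 1.51288), J = [[3.23150, -0.43762], [3.60288, -0.96688]].
Δ = (0.774, 4.450), so (x, y)₂ = (-0.044, 4.632).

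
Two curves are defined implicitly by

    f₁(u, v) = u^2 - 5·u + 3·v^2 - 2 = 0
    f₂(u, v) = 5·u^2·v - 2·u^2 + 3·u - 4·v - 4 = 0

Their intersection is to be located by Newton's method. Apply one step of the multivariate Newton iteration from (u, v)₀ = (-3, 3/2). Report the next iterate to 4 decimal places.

At (-3, 3/2): F = (28.7500, 30.5000).
Jacobian J = [[2·u - 5, 6·v], [10·u·v - 4·u + 3, 5·u^2 - 4]].
At the point, J = [[-11.0000, 9.0000], [-30.0000, 41.0000]] (det J = -181.0000).
Solving J·Δ = −F gives Δ = (4.9959, 2.9116).
Then the next iterate is (u, v)₁ = (1.9959, 4.4116).

(1.9959, 4.4116)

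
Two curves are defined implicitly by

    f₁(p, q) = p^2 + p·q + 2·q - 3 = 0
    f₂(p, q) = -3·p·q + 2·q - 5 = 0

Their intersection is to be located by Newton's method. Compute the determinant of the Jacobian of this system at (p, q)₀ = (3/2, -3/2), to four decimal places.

-19.5000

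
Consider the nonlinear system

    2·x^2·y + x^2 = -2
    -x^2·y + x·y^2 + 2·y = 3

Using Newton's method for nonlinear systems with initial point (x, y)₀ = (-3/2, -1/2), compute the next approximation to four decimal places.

(-4.5444, -0.9444)

At (-3/2, -1/2): F = (2.0000, -3.2500).
Jacobian J = [[4·x·y + 2·x, 2·x^2], [-2·x·y + y^2, -x^2 + 2·x·y + 2]].
At the point, J = [[0.0000, 4.5000], [-1.2500, 1.2500]] (det J = 5.6250).
Solving J·Δ = −F gives Δ = (-3.0444, -0.4444).
Then the next iterate is (x, y)₁ = (-4.5444, -0.9444).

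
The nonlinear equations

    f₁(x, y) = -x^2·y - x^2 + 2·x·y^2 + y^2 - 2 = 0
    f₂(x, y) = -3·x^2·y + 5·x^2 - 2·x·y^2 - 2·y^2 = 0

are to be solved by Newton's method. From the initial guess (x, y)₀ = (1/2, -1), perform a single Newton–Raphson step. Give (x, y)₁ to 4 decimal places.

At (1/2, -1): F = (0.0000, -1.0000).
Jacobian J = [[-2·x·y - 2·x + 2·y^2, -x^2 + 4·x·y + 2·y], [-6·x·y + 10·x - 2·y^2, -3·x^2 - 4·x·y - 4·y]].
At the point, J = [[2.0000, -4.2500], [6.0000, 5.2500]] (det J = 36.0000).
Solving J·Δ = −F gives Δ = (0.1181, 0.0556).
Then the next iterate is (x, y)₁ = (0.6181, -0.9444).

(0.6181, -0.9444)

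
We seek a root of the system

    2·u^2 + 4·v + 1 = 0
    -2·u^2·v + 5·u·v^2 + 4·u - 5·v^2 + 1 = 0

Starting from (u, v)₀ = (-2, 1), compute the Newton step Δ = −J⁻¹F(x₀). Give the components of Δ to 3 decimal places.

(1.585, -0.081)

At (-2, 1): F = (13.000, -30.000).
Jacobian J = [[4·u, 4], [-4·u·v + 5·v^2 + 4, -2·u^2 + 10·u·v - 10·v]].
At the point, J = [[-8.000, 4.000], [17.000, -38.000]] (det J = 236.000).
Solving J·Δ = −F gives Δ = (1.585, -0.081).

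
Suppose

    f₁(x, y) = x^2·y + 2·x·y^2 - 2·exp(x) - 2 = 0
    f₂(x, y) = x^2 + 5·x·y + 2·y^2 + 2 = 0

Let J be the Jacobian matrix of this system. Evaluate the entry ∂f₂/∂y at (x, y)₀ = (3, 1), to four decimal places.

∂f₂/∂y = 5·x + 4·y.
At (3, 1) this is 19.0000.

19.0000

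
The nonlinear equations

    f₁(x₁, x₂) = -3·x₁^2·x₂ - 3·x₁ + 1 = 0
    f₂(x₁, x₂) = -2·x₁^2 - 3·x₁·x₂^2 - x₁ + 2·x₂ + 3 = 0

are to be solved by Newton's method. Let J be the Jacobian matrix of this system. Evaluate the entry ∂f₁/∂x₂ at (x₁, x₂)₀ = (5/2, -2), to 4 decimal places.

-18.7500

∂f₁/∂x₂ = -3·x₁^2.
At (5/2, -2) this is -18.7500.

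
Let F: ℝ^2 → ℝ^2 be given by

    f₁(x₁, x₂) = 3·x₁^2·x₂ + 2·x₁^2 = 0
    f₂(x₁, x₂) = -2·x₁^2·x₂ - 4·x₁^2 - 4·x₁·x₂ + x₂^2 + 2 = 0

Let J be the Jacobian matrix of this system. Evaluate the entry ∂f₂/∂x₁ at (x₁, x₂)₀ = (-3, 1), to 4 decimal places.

32.0000

∂f₂/∂x₁ = -4·x₁·x₂ - 8·x₁ - 4·x₂.
At (-3, 1) this is 32.0000.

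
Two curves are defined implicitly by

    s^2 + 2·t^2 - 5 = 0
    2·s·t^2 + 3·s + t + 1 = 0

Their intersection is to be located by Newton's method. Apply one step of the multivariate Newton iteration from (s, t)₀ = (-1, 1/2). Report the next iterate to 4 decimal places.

At (-1, 1/2): F = (-3.5000, -2.0000).
Jacobian J = [[2·s, 4·t], [2·t^2 + 3, 4·s·t + 1]].
At the point, J = [[-2.0000, 2.0000], [3.5000, -1.0000]] (det J = -5.0000).
Solving J·Δ = −F gives Δ = (1.5000, 3.2500).
Then the next iterate is (s, t)₁ = (0.5000, 3.7500).

(0.5000, 3.7500)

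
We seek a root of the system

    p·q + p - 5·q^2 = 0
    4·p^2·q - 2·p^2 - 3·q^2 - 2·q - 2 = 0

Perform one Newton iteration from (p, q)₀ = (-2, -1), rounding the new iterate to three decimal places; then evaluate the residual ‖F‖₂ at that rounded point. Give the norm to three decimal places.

8.638

At (-2, -1): F = (-5.000, -27.000).
Jacobian J = [[q + 1, p - 10·q], [8·p·q - 4·p, 4·p^2 - 6·q - 2]].
At the point, J = [[0.000, 8.000], [24.000, 20.000]] (det J = -192.000).
Solving J·Δ = −F gives Δ = (0.604, 0.625).
Then the next iterate is (p, q)₁ = (-1.396, -0.375).
Re-evaluating at (-1.396, -0.375): F = (-1.57563, -8.49273), so ‖F‖₂ = 8.638.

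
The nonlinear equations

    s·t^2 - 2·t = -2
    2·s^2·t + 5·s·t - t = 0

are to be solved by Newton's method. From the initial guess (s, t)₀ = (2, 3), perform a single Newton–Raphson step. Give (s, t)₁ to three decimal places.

At (2, 3): F = (14.000, 51.000).
Jacobian J = [[t^2, 2·s·t - 2], [4·s·t + 5·t, 2·s^2 + 5·s - 1]].
At the point, J = [[9.000, 10.000], [39.000, 17.000]] (det J = -237.000).
Solving J·Δ = −F gives Δ = (-1.148, -0.367).
Then the next iterate is (s, t)₁ = (0.852, 2.633).

(0.852, 2.633)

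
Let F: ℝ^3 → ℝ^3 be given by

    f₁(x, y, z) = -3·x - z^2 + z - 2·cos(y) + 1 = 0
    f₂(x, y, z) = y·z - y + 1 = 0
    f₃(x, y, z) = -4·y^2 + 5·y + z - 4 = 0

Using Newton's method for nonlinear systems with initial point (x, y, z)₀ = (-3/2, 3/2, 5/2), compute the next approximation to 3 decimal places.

(0.634, 0.854, 0.979)

At (-3/2, 3/2, 5/2): F = (1.60853, 3.250, -3.000).
Jacobian J = [[-3, 2·sin(y), -2·z + 1], [0, z - 1, y], [0, -8·y + 5, 1]].
At the point, J = [[-3.000, 1.99499, -4.000], [0.000, 1.500, 1.500], [0.000, -7.000, 1.000]] (det J = -36.000).
Solving J·Δ = −F gives Δ = (2.134, -0.646, -1.521).
Then the next iterate is (x, y, z)₁ = (0.634, 0.854, 0.979).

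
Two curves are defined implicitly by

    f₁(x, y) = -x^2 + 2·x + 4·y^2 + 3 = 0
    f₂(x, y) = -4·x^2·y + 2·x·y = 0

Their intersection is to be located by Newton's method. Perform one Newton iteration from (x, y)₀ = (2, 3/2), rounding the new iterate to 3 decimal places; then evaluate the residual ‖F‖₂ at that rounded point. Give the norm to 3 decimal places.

5.823

At (2, 3/2): F = (12.000, -18.000).
Jacobian J = [[-2·x + 2, 8·y], [-8·x·y + 2·y, -4·x^2 + 2·x]].
At the point, J = [[-2.000, 12.000], [-21.000, -12.000]] (det J = 276.000).
Solving J·Δ = −F gives Δ = (-0.261, -1.043).
Then the next iterate is (x, y)₁ = (1.739, 0.457).
Re-evaluating at (1.739, 0.457): F = (4.28927, -3.93865), so ‖F‖₂ = 5.823.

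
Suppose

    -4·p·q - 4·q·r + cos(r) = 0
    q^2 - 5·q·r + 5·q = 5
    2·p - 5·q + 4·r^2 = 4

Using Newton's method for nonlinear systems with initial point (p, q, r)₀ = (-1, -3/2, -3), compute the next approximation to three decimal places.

At (-1, -3/2, -3): F = (-24.98999, -32.750, 37.500).
Jacobian J = [[-4·q, -4·p - 4·r, -4·q - sin(r)], [0, 2·q - 5·r + 5, -5·q], [2, -5, 8·r]].
At the point, J = [[6.000, 16.000, 6.14112], [0.000, 17.000, 7.500], [2.000, -5.000, -24.000]] (det J = -2191.79808).
Solving J·Δ = −F gives Δ = (-0.788, 1.394, 1.206).
Then the next iterate is (p, q, r)₁ = (-1.788, -0.106, -1.794).

(-1.788, -0.106, -1.794)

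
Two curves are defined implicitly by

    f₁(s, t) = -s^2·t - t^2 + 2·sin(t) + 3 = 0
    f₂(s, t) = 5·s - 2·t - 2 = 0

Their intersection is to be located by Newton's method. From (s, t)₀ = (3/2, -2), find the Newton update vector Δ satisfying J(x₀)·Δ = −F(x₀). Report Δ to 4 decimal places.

(-0.7283, 2.9293)

At (3/2, -2): F = (1.681405, 9.5000).
Jacobian J = [[-2·s·t, -s^2 - 2·t + 2·cos(t)], [5, -2]].
At the point, J = [[6.0000, 0.917706], [5.0000, -2.0000]] (det J = -16.588532).
Solving J·Δ = −F gives Δ = (-0.7283, 2.9293).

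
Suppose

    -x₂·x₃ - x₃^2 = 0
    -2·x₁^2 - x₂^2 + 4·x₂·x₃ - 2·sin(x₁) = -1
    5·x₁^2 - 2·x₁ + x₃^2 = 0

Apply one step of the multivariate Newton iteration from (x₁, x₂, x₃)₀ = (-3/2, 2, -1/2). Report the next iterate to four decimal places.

At (-3/2, 2, -1/2): F = (0.7500, -9.505010, 14.5000).
Jacobian J = [[0, -x₃, -x₂ - 2·x₃], [-4·x₁ - 2·cos(x₁), -2·x₂ + 4·x₃, 4·x₂], [10·x₁ - 2, 0, 2·x₃]].
At the point, J = [[0.0000, 0.5000, -1.0000], [5.858526, -6.0000, 8.0000], [-17.0000, 0.0000, -1.0000]] (det J = 36.929263).
Solving J·Δ = −F gives Δ = (0.7921, 0.5678, 1.0339).
Then the next iterate is (x₁, x₂, x₃)₁ = (-0.7079, 2.5678, 0.5339).

(-0.7079, 2.5678, 0.5339)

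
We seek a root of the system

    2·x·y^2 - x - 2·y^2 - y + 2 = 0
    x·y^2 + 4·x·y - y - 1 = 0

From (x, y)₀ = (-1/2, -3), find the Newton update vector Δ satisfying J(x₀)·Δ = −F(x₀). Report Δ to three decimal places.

(1.167, 0.098)

At (-1/2, -3): F = (-21.500, 3.500).
Jacobian J = [[2·y^2 - 1, 4·x·y - 4·y - 1], [y^2 + 4·y, 2·x·y + 4·x - 1]].
At the point, J = [[17.000, 17.000], [-3.000, 0.000]] (det J = 51.000).
Solving J·Δ = −F gives Δ = (1.167, 0.098).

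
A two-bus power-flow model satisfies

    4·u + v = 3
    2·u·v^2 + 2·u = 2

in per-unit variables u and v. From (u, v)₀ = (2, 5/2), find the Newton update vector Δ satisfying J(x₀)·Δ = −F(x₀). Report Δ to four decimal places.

(-1.8779, 0.0115)

At (2, 5/2): F = (7.5000, 27.0000).
Jacobian J = [[4, 1], [2·v^2 + 2, 4·u·v]].
At the point, J = [[4.0000, 1.0000], [14.5000, 20.0000]] (det J = 65.5000).
Solving J·Δ = −F gives Δ = (-1.8779, 0.0115).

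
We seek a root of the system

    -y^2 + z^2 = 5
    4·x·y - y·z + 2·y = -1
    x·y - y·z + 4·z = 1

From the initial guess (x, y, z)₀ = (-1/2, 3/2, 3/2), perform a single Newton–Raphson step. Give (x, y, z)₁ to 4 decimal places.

(-2.7167, -4.1833, -2.5167)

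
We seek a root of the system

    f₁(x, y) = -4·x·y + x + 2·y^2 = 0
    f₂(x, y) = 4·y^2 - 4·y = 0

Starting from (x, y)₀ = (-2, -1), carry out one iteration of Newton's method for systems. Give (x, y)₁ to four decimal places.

(-0.9333, -0.3333)

At (-2, -1): F = (-8.0000, 8.0000).
Jacobian J = [[-4·y + 1, -4·x + 4·y], [0, 8·y - 4]].
At the point, J = [[5.0000, 4.0000], [0.0000, -12.0000]] (det J = -60.0000).
Solving J·Δ = −F gives Δ = (1.0667, 0.6667).
Then the next iterate is (x, y)₁ = (-0.9333, -0.3333).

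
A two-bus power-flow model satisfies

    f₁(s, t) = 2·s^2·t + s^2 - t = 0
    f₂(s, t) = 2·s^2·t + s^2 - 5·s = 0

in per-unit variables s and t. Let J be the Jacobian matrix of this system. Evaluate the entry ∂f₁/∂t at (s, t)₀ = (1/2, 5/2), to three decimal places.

∂f₁/∂t = 2·s^2 - 1.
At (1/2, 5/2) this is -0.500.

-0.500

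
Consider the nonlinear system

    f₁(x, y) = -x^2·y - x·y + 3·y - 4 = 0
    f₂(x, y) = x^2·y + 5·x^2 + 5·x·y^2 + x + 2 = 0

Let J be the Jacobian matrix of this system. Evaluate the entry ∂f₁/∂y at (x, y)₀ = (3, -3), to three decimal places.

-9.000

∂f₁/∂y = -x^2 - x + 3.
At (3, -3) this is -9.000.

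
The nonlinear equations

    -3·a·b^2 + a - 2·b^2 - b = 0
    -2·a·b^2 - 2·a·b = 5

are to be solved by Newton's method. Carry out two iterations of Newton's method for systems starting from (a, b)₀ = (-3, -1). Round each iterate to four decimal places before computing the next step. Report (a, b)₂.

(3.0027, -1.3711)

At (-3, -1): F = (5.0000, -5.0000).
Jacobian J = [[-3·b^2 + 1, -6·a·b - 4·b - 1], [-2·b^2 - 2·b, -4·a·b - 2·a]].
At the point, J = [[-2.0000, -15.0000], [0.0000, -6.0000]] (det J = 12.0000).
Solving J·Δ = −F gives Δ = (8.7500, -0.8333).
Then the next iterate is (a, b)₁ = (5.7500, -1.8333).
Round to (5.7500, -1.8333) and repeat: F = (-57.115736, -22.568422), J = [[-9.082967, 69.582050], [-3.055378, 30.6659]].
Δ = (-2.7473, 0.4622), so (a, b)₂ = (3.0027, -1.3711).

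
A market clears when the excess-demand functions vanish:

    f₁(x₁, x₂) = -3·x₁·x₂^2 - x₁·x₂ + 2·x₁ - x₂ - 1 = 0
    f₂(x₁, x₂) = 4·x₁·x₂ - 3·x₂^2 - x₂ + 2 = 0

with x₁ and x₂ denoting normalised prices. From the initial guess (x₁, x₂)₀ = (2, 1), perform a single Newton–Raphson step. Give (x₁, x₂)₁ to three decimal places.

(0.552, 0.793)

At (2, 1): F = (-6.000, 6.000).
Jacobian J = [[-3·x₂^2 - x₂ + 2, -6·x₁·x₂ - x₁ - 1], [4·x₂, 4·x₁ - 6·x₂ - 1]].
At the point, J = [[-2.000, -15.000], [4.000, 1.000]] (det J = 58.000).
Solving J·Δ = −F gives Δ = (-1.448, -0.207).
Then the next iterate is (x₁, x₂)₁ = (0.552, 0.793).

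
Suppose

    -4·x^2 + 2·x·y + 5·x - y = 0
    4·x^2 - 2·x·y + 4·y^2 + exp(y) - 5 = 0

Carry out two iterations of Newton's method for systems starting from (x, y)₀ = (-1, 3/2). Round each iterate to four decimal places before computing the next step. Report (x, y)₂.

(0.0673, 0.9120)

At (-1, 3/2): F = (-13.5000, 15.481689).
Jacobian J = [[-8·x + 2·y + 5, 2·x - 1], [8·x - 2·y, -2·x + 8·y + exp(y)]].
At the point, J = [[16.0000, -3.0000], [-11.0000, 18.481689]] (det J = 262.707025).
Solving J·Δ = −F gives Δ = (0.7729, -0.3776).
Then the next iterate is (x, y)₁ = (-0.2271, 1.1224).
Round to (-0.2271, 1.1224) and repeat: F = (-2.973992, 3.827437), J = [[9.0616, -1.4542], [-4.0616, 12.505619]].
Δ = (0.2944, -0.2104), so (x, y)₂ = (0.0673, 0.9120).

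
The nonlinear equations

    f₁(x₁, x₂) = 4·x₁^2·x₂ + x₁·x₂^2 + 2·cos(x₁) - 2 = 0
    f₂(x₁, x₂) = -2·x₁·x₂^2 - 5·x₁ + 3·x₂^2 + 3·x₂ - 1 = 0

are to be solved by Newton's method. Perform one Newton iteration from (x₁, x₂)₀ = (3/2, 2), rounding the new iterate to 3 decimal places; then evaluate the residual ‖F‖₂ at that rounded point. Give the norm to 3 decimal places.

6.671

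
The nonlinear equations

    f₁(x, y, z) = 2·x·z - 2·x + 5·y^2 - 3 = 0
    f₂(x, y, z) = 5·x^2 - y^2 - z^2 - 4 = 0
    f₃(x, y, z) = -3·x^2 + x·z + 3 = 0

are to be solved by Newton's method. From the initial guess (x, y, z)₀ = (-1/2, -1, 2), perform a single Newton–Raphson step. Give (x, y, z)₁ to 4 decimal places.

At (-1/2, -1, 2): F = (1.0000, -7.7500, 1.2500).
Jacobian J = [[2·z - 2, 10·y, 2·x], [10·x, -2·y, -2·z], [-6·x + z, 0, x]].
At the point, J = [[2.0000, -10.0000, -1.0000], [-5.0000, 2.0000, -4.0000], [5.0000, 0.0000, -0.5000]] (det J = 233.0000).
Solving J·Δ = −F gives Δ = (-0.3873, 0.1599, -1.3734).
Then the next iterate is (x, y, z)₁ = (-0.8873, -0.8401, 0.6266).

(-0.8873, -0.8401, 0.6266)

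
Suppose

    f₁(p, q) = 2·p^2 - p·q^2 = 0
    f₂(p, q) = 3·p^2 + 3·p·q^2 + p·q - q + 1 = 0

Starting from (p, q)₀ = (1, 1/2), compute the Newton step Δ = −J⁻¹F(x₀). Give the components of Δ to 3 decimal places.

At (1, 1/2): F = (1.750, 4.750).
Jacobian J = [[4·p - q^2, -2·p·q], [6·p + 3·q^2 + q, 6·p·q + p - 1]].
At the point, J = [[3.750, -1.000], [7.250, 3.000]] (det J = 18.500).
Solving J·Δ = −F gives Δ = (-0.541, -0.277).

(-0.541, -0.277)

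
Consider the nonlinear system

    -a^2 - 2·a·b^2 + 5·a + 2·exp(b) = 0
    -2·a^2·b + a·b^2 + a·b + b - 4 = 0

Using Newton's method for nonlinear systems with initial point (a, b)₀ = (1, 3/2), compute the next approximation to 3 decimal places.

(-13.106, -8.496)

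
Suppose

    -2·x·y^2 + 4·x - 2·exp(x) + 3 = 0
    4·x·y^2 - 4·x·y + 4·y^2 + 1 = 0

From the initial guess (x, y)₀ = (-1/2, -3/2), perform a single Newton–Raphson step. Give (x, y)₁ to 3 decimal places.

At (-1/2, -3/2): F = (2.03694, 2.500).
Jacobian J = [[-2·y^2 - 2·exp(x) + 4, -4·x·y], [4·y^2 - 4·y, 8·x·y - 4·x + 8·y]].
At the point, J = [[-1.71306, -3.000], [15.000, -4.000]] (det J = 51.85225).
Solving J·Δ = −F gives Δ = (0.012, 0.672).
Then the next iterate is (x, y)₁ = (-0.488, -0.828).

(-0.488, -0.828)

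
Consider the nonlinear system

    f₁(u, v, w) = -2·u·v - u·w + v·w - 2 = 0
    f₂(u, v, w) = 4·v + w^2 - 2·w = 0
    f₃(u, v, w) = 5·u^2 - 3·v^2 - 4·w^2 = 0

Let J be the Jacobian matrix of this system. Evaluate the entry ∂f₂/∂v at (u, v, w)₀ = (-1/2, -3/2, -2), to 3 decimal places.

4.000

∂f₂/∂v = 4.
At (-1/2, -3/2, -2) this is 4.000.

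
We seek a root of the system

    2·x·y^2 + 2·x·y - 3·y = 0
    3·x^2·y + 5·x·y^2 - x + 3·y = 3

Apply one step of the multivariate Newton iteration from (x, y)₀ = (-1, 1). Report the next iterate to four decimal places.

At (-1, 1): F = (-7.0000, -1.0000).
Jacobian J = [[2·y^2 + 2·y, 4·x·y + 2·x - 3], [6·x·y + 5·y^2 - 1, 3·x^2 + 10·x·y + 3]].
At the point, J = [[4.0000, -9.0000], [-2.0000, -4.0000]] (det J = -34.0000).
Solving J·Δ = −F gives Δ = (0.5588, -0.5294).
Then the next iterate is (x, y)₁ = (-0.4412, 0.4706).

(-0.4412, 0.4706)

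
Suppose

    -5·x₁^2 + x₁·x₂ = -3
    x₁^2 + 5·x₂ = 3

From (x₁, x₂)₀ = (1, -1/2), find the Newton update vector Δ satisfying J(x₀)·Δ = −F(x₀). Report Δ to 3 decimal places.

At (1, -1/2): F = (-2.500, -4.500).
Jacobian J = [[-10·x₁ + x₂, x₁], [2·x₁, 5]].
At the point, J = [[-10.500, 1.000], [2.000, 5.000]] (det J = -54.500).
Solving J·Δ = −F gives Δ = (-0.147, 0.959).

(-0.147, 0.959)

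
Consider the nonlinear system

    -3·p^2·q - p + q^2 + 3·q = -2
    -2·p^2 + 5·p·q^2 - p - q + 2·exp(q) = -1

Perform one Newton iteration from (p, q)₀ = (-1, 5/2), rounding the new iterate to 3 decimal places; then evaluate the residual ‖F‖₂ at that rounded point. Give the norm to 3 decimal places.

At (-1, 5/2): F = (9.250, -9.38501).
Jacobian J = [[-6·p·q - 1, -3·p^2 + 2·q + 3], [-4·p + 5·q^2 - 1, 10·p·q + 2·exp(q) - 1]].
At the point, J = [[14.000, 5.000], [34.250, -1.63501]] (det J = -194.14017).
Solving J·Δ = −F gives Δ = (0.164, -2.309).
Then the next iterate is (p, q)₁ = (-0.836, 0.191).
Re-evaluating at (-0.836, 0.191): F = (3.04501, 2.51564), so ‖F‖₂ = 3.950.

3.950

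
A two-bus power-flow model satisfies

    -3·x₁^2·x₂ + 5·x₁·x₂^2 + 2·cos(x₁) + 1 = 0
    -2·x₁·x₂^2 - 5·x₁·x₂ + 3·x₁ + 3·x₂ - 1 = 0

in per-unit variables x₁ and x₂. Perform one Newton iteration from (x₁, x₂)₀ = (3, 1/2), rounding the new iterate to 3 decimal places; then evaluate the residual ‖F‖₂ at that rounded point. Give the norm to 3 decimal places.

1.048

At (3, 1/2): F = (-10.72998, 0.500).
Jacobian J = [[-6·x₁·x₂ + 5·x₂^2 - 2·sin(x₁), -3·x₁^2 + 10·x₁·x₂], [-2·x₂^2 - 5·x₂ + 3, -4·x₁·x₂ - 5·x₁ + 3]].
At the point, J = [[-8.03224, -12.000], [0.000, -18.000]] (det J = 144.58032).
Solving J·Δ = −F gives Δ = (-1.377, 0.028).
Then the next iterate is (x₁, x₂)₁ = (1.623, 0.528).
Re-evaluating at (1.623, 0.528): F = (-1.01449, 0.26335), so ‖F‖₂ = 1.048.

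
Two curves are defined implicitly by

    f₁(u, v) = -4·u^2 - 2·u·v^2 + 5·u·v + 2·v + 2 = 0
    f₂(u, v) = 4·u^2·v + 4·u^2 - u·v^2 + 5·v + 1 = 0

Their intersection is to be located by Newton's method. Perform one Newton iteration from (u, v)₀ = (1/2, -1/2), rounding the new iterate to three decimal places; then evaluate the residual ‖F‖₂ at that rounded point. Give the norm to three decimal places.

0.152

At (1/2, -1/2): F = (-1.500, -1.125).
Jacobian J = [[-8·u - 2·v^2 + 5·v, -4·u·v + 5·u + 2], [8·u·v + 8·u - v^2, 4·u^2 - 2·u·v + 5]].
At the point, J = [[-7.000, 5.500], [1.750, 6.500]] (det J = -55.125).
Solving J·Δ = −F gives Δ = (-0.065, 0.190).
Then the next iterate is (u, v)₁ = (0.435, -0.310).
Re-evaluating at (0.435, -0.310): F = (-0.13476, -0.06954), so ‖F‖₂ = 0.152.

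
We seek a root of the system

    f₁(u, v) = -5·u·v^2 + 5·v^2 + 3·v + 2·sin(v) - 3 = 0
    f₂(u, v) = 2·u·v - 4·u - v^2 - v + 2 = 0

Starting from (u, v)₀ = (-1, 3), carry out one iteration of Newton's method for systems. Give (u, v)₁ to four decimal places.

(-0.5254, 1.7721)

At (-1, 3): F = (96.282240, -12.0000).
Jacobian J = [[-5·v^2, -10·u·v + 10·v + 2·cos(v) + 3], [2·v - 4, 2·u - 2·v - 1]].
At the point, J = [[-45.0000, 61.020015], [2.0000, -9.0000]] (det J = 282.959970).
Solving J·Δ = −F gives Δ = (0.4746, -1.2279).
Then the next iterate is (u, v)₁ = (-0.5254, 1.7721).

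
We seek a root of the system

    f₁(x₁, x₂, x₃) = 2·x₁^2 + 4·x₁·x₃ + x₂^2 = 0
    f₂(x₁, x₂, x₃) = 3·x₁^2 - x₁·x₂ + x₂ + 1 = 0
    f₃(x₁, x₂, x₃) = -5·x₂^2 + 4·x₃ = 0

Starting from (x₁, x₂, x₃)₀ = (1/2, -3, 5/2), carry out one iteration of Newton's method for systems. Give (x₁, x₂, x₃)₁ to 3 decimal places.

At (1/2, -3, 5/2): F = (14.500, 0.250, -35.000).
Jacobian J = [[4·x₁ + 4·x₃, 2·x₂, 4·x₁], [6·x₁ - x₂, -x₁ + 1, 0], [0, -10·x₂, 4]].
At the point, J = [[12.000, -6.000, 2.000], [6.000, 0.500, 0.000], [0.000, 30.000, 4.000]] (det J = 528.000).
Solving J·Δ = −F gives Δ = (-0.161, 1.432, -1.989).
Then the next iterate is (x₁, x₂, x₃)₁ = (0.339, -1.568, 0.511).

(0.339, -1.568, 0.511)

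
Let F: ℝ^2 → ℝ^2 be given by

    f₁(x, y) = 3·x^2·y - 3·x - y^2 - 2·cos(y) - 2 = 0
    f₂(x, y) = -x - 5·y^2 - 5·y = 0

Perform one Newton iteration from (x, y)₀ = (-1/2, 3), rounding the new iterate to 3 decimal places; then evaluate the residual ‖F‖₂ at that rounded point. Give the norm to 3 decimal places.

14.947

At (-1/2, 3): F = (-5.27002, -59.500).
Jacobian J = [[6·x·y - 3, 3·x^2 - 2·y + 2·sin(y)], [-1, -10·y - 5]].
At the point, J = [[-12.000, -4.96776], [-1.000, -35.000]] (det J = 415.03224).
Solving J·Δ = −F gives Δ = (0.268, -1.708).
Then the next iterate is (x, y)₁ = (-0.232, 1.292).
Re-evaluating at (-0.232, 1.292): F = (-3.31504, -14.57432), so ‖F‖₂ = 14.947.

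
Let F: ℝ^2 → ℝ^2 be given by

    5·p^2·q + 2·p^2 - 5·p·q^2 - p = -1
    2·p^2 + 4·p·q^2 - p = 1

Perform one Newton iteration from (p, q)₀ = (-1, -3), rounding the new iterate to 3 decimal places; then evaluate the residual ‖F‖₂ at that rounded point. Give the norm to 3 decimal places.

13.525

At (-1, -3): F = (34.000, -34.000).
Jacobian J = [[10·p·q + 4·p - 5·q^2 - 1, 5·p^2 - 10·p·q], [4·p + 4·q^2 - 1, 8·p·q]].
At the point, J = [[-20.000, -25.000], [31.000, 24.000]] (det J = 295.000).
Solving J·Δ = −F gives Δ = (0.115, 1.268).
Then the next iterate is (p, q)₁ = (-0.885, -1.732).
Re-evaluating at (-0.885, -1.732): F = (9.94294, -9.16793), so ‖F‖₂ = 13.525.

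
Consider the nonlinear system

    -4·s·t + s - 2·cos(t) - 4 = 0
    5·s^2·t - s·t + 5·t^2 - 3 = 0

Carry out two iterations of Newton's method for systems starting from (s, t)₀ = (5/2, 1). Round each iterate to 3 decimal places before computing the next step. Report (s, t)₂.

At (5/2, 1): F = (-12.58060, 30.750).
Jacobian J = [[-4·t + 1, -4·s + 2·sin(t)], [10·s·t - t, 5·s^2 - s + 10·t]].
At the point, J = [[-3.000, -8.31706], [24.000, 38.750]] (det J = 83.35939).
Solving J·Δ = −F gives Δ = (2.780, -2.515).
Then the next iterate is (s, t)₁ = (5.280, -1.515).
Round to (5.280, -1.515) and repeat: F = (33.16527, -194.70356), J = [[7.060, -23.11689], [-78.477, 118.962]].
Δ = (-0.570, 1.261), so (s, t)₂ = (4.710, -0.254).

(4.710, -0.254)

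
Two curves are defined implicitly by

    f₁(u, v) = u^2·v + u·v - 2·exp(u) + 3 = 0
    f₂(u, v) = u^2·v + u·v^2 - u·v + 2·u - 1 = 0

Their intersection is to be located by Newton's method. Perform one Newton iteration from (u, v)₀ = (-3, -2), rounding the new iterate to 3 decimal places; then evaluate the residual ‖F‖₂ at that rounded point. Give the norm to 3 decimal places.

7.510

At (-3, -2): F = (-9.09957, -43.000).
Jacobian J = [[2·u·v + v - 2·exp(u), u^2 + u], [2·u·v + v^2 - v + 2, u^2 + 2·u·v - u]].
At the point, J = [[9.90043, 6.000], [20.000, 24.000]] (det J = 117.61022).
Solving J·Δ = −F gives Δ = (-0.337, 2.072).
Then the next iterate is (u, v)₁ = (-3.337, 0.072).
Re-evaluating at (-3.337, 0.072): F = (3.49041, -6.64927), so ‖F‖₂ = 7.510.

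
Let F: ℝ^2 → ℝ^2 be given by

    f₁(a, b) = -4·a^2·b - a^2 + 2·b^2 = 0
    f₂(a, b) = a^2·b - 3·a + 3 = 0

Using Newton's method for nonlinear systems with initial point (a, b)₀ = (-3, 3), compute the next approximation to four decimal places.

(-3.2273, -1.8636)

At (-3, 3): F = (-99.0000, 39.0000).
Jacobian J = [[-8·a·b - 2·a, -4·a^2 + 4·b], [2·a·b - 3, a^2]].
At the point, J = [[78.0000, -24.0000], [-21.0000, 9.0000]] (det J = 198.0000).
Solving J·Δ = −F gives Δ = (-0.2273, -4.8636).
Then the next iterate is (a, b)₁ = (-3.2273, -1.8636).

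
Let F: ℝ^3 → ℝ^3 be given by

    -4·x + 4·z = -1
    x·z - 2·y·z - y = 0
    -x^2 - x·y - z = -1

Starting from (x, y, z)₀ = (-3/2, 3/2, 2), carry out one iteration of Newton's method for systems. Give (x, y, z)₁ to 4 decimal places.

(17.1500, -6.5500, 16.9000)

At (-3/2, 3/2, 2): F = (15.0000, -10.5000, -1.0000).
Jacobian J = [[-4, 0, 4], [z, -2·z - 1, x - 2·y], [-2·x - y, -x, -1]].
At the point, J = [[-4.0000, 0.0000, 4.0000], [2.0000, -5.0000, -4.5000], [1.5000, 1.5000, -1.0000]] (det J = -5.0000).
Solving J·Δ = −F gives Δ = (18.6500, -8.0500, 14.9000).
Then the next iterate is (x, y, z)₁ = (17.1500, -6.5500, 16.9000).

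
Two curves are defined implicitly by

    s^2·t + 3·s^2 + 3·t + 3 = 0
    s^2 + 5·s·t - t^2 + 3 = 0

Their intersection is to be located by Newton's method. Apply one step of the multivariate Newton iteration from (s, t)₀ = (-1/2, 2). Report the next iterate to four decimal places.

(14.2500, 21.5385)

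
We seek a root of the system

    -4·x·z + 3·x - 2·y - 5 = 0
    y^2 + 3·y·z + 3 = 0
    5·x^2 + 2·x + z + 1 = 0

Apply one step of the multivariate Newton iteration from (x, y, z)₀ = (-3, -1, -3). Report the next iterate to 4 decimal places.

(-1.5952, -0.4550, -0.6652)

At (-3, -1, -3): F = (-48.0000, 13.0000, 37.0000).
Jacobian J = [[-4·z + 3, -2, -4·x], [0, 2·y + 3·z, 3·y], [10·x + 2, 0, 1]].
At the point, J = [[15.0000, -2.0000, 12.0000], [0.0000, -11.0000, -3.0000], [-28.0000, 0.0000, 1.0000]] (det J = -4029.0000).
Solving J·Δ = −F gives Δ = (1.4048, 0.5450, 2.3348).
Then the next iterate is (x, y, z)₁ = (-1.5952, -0.4550, -0.6652).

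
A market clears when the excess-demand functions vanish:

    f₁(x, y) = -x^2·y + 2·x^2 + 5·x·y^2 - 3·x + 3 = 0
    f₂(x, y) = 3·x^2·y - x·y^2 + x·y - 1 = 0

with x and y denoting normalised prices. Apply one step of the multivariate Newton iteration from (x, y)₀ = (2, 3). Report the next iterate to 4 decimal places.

At (2, 3): F = (83.0000, 23.0000).
Jacobian J = [[-2·x·y + 4·x + 5·y^2 - 3, -x^2 + 10·x·y], [6·x·y - y^2 + y, 3·x^2 - 2·x·y + x]].
At the point, J = [[38.0000, 56.0000], [30.0000, 2.0000]] (det J = -1604.0000).
Solving J·Δ = −F gives Δ = (-0.6995, -1.0075).
Then the next iterate is (x, y)₁ = (1.3005, 1.9925).

(1.3005, 1.9925)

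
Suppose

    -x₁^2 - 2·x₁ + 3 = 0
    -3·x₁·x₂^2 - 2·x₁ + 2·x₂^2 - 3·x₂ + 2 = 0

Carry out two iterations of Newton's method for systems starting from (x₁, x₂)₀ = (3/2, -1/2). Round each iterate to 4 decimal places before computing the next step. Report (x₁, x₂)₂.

(1.0006, 0.5542)

At (3/2, -1/2): F = (-2.2500, -0.1250).
Jacobian J = [[-2·x₁ - 2, 0], [-3·x₂^2 - 2, -6·x₁·x₂ + 4·x₂ - 3]].
At the point, J = [[-5.0000, 0.0000], [-2.7500, -0.5000]] (det J = 2.5000).
Solving J·Δ = −F gives Δ = (-0.4500, 2.2250).
Then the next iterate is (x₁, x₂)₁ = (1.0500, 1.7250).
Round to (1.0500, 1.7250) and repeat: F = (-0.2025, -8.696969), J = [[-4.1000, 0.0000], [-10.926875, -6.9675]].
Δ = (-0.0494, -1.1708), so (x₁, x₂)₂ = (1.0006, 0.5542).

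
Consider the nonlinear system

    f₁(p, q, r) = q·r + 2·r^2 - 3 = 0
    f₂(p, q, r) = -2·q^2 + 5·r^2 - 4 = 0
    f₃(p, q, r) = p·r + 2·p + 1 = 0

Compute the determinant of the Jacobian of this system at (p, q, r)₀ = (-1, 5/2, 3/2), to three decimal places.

J = [[0, r, q + 4·r], [0, -4·q, 10·r], [r + 2, 0, p]].
At the point, J = [[0.000, 1.500, 8.500], [0.000, -10.000, 15.000], [3.500, 0.000, -1.000]].
det J = 376.250.

376.250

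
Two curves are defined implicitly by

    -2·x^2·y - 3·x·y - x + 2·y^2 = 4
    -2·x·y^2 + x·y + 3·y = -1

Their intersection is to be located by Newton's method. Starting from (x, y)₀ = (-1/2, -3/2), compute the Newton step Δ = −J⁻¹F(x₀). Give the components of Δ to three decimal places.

At (-1/2, -3/2): F = (-0.500, -0.500).
Jacobian J = [[-4·x·y - 3·y - 1, -2·x^2 - 3·x + 4·y], [-2·y^2 + y, -4·x·y + x + 3]].
At the point, J = [[0.500, -5.000], [-6.000, -0.500]] (det J = -30.250).
Solving J·Δ = −F gives Δ = (-0.074, -0.107).

(-0.074, -0.107)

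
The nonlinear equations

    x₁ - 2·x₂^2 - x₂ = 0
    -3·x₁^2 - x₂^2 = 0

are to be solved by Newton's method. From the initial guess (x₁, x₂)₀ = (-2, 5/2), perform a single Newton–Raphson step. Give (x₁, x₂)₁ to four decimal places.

(-1.0886, 1.0374)

At (-2, 5/2): F = (-17.0000, -18.2500).
Jacobian J = [[1, -4·x₂ - 1], [-6·x₁, -2·x₂]].
At the point, J = [[1.0000, -11.0000], [12.0000, -5.0000]] (det J = 127.0000).
Solving J·Δ = −F gives Δ = (0.9114, -1.4626).
Then the next iterate is (x₁, x₂)₁ = (-1.0886, 1.0374).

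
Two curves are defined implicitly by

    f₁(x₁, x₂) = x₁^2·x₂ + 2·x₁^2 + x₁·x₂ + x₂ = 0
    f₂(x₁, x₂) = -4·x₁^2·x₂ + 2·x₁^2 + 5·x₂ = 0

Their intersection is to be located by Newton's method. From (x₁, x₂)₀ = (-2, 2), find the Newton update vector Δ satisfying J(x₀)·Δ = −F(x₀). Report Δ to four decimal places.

(1.3659, 1.7073)

At (-2, 2): F = (14.0000, -14.0000).
Jacobian J = [[2·x₁·x₂ + 4·x₁ + x₂, x₁^2 + x₁ + 1], [-8·x₁·x₂ + 4·x₁, -4·x₁^2 + 5]].
At the point, J = [[-14.0000, 3.0000], [24.0000, -11.0000]] (det J = 82.0000).
Solving J·Δ = −F gives Δ = (1.3659, 1.7073).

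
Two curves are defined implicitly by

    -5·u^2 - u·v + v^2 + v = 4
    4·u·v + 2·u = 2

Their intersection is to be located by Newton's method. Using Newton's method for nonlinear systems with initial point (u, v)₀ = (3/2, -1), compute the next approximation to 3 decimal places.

At (3/2, -1): F = (-13.750, -5.000).
Jacobian J = [[-10·u - v, -u + 2·v + 1], [4·v + 2, 4·u]].
At the point, J = [[-14.000, -2.500], [-2.000, 6.000]] (det J = -89.000).
Solving J·Δ = −F gives Δ = (-1.067, 0.478).
Then the next iterate is (u, v)₁ = (0.433, -0.522).

(0.433, -0.522)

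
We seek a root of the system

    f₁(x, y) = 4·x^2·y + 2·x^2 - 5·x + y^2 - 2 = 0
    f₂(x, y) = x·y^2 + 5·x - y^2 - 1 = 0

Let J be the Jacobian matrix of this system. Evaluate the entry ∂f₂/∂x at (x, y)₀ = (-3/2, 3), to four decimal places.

∂f₂/∂x = y^2 + 5.
At (-3/2, 3) this is 14.0000.

14.0000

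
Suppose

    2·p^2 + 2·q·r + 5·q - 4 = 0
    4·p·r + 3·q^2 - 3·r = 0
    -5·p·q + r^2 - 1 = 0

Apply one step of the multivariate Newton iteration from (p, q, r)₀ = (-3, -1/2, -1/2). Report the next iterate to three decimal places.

At (-3, -1/2, -1/2): F = (12.000, 8.250, -8.250).
Jacobian J = [[4·p, 2·r + 5, 2·q], [4·r, 6·q, 4·p - 3], [-5·q, -5·p, 2·r]].
At the point, J = [[-12.000, 4.000, -1.000], [-2.000, -3.000, -15.000], [2.500, 15.000, -1.000]] (det J = -2871.500).
Solving J·Δ = −F gives Δ = (1.102, 0.388, 0.325).
Then the next iterate is (p, q, r)₁ = (-1.898, -0.112, -0.175).

(-1.898, -0.112, -0.175)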